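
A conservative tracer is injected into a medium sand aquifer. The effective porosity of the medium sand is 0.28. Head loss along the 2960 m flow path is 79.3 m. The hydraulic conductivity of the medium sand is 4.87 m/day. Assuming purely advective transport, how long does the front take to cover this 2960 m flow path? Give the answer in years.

17.4

Hydraulic gradient i = Δh / L = 79.3 / 2960 = 0.02679.
Darcy flux q = K · i = 4.870 × 0.02679 = 0.1305 m/day.
Seepage velocity v = q / n_e = 0.1305 / 0.28 = 0.4660 m/day.
Travel time t = L / v = 2960 / 0.4660 = 6352 days = 17.39 years.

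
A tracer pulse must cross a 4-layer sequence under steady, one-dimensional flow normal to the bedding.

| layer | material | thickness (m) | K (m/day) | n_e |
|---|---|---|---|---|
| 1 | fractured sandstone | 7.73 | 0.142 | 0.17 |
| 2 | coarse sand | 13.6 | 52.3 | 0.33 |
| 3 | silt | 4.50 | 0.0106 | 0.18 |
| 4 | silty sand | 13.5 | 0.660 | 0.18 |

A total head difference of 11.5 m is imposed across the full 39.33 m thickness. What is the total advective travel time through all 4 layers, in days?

393

With flow normal to the layers, continuity requires the same specific discharge q through every layer.
Σ(b_i/K_i) = 7.73/0.142 + 13.6/52.3 + 4.50/0.0106 + 13.5/0.660 = 499.7 d.
q = Δh / Σ(b_i/K_i) = 11.5 / 499.7 = 0.02301 m/day.
In each layer the seepage velocity is v_i = q/n_i, so the layer transit time is t_i = b_i·n_i / q:
  layer 1 (fractured sandstone): t_1 = 7.73 × 0.17 / 0.02301 = 57.10 d
  layer 2 (coarse sand): t_2 = 13.6 × 0.33 / 0.02301 = 195.0 d
  layer 3 (silt): t_3 = 4.50 × 0.18 / 0.02301 = 35.19 d
  layer 4 (silty sand): t_4 = 13.5 × 0.18 / 0.02301 = 105.6 d
Total t = Σ t_i = 392.9 days.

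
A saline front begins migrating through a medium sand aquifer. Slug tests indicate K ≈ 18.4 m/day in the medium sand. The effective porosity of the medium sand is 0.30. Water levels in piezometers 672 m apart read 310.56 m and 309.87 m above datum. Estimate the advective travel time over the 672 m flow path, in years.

Hydraulic gradient i = (310.56 − 309.87) / 672 = 0.69 / 672 = 0.001027.
Darcy flux q = K · i = 18.40 × 0.001027 = 0.01889 m/day.
Seepage velocity v = q / n_e = 0.01889 / 0.30 = 0.06298 m/day.
Travel time t = L / v = 672 / 0.06298 = 10671 days = 29.21 years.

29.2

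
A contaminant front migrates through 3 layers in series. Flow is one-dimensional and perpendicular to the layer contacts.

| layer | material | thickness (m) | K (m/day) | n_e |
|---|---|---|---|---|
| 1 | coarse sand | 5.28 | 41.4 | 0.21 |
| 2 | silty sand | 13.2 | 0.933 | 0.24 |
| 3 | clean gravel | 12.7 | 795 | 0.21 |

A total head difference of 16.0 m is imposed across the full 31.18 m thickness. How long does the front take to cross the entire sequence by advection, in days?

6.20

With flow normal to the layers, continuity requires the same specific discharge q through every layer.
Σ(b_i/K_i) = 5.28/41.4 + 13.2/0.933 + 12.7/795 = 14.29 d.
q = Δh / Σ(b_i/K_i) = 16.0 / 14.29 = 1.120 m/day.
In each layer the seepage velocity is v_i = q/n_i, so the layer transit time is t_i = b_i·n_i / q:
  layer 1 (coarse sand): t_1 = 5.28 × 0.21 / 1.120 = 0.9904 d
  layer 2 (silty sand): t_2 = 13.2 × 0.24 / 1.120 = 2.830 d
  layer 3 (clean gravel): t_3 = 12.7 × 0.21 / 1.120 = 2.382 d
Total t = Σ t_i = 6.202 days.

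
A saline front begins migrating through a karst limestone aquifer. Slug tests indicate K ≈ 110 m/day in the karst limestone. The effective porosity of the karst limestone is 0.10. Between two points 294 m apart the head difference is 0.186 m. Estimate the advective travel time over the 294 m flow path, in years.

1.16

Hydraulic gradient i = Δh / L = 0.186 / 294 = 0.0006327.
Darcy flux q = K · i = 110.0 × 0.0006327 = 0.06959 m/day.
Seepage velocity v = q / n_e = 0.06959 / 0.10 = 0.6959 m/day.
Travel time t = L / v = 294 / 0.6959 = 422.5 days = 1.157 years.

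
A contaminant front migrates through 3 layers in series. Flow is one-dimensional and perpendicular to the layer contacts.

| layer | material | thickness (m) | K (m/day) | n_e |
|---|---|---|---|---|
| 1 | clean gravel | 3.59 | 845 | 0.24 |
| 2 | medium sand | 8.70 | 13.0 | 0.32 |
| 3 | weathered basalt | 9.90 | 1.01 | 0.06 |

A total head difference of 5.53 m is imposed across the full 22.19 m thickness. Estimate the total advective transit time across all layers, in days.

With flow normal to the layers, continuity requires the same specific discharge q through every layer.
Σ(b_i/K_i) = 3.59/845 + 8.70/13.0 + 9.90/1.01 = 10.48 d.
q = Δh / Σ(b_i/K_i) = 5.53 / 10.48 = 0.5279 m/day.
In each layer the seepage velocity is v_i = q/n_i, so the layer transit time is t_i = b_i·n_i / q:
  layer 1 (clean gravel): t_1 = 3.59 × 0.24 / 0.5279 = 1.632 d
  layer 2 (medium sand): t_2 = 8.70 × 0.32 / 0.5279 = 5.274 d
  layer 3 (weathered basalt): t_3 = 9.90 × 0.06 / 0.5279 = 1.125 d
Total t = Σ t_i = 8.031 days.

8.03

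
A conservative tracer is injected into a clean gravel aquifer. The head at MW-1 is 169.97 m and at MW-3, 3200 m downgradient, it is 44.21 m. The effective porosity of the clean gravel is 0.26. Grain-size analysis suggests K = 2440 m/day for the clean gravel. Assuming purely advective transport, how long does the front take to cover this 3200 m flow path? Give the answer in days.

Hydraulic gradient i = (169.97 − 44.21) / 3200 = 125.76 / 3200 = 0.03930.
Darcy flux q = K · i = 2440 × 0.03930 = 95.89 m/day.
Seepage velocity v = q / n_e = 95.89 / 0.26 = 368.8 m/day.
Travel time t = L / v = 3200 / 368.8 = 8.676 days.

8.68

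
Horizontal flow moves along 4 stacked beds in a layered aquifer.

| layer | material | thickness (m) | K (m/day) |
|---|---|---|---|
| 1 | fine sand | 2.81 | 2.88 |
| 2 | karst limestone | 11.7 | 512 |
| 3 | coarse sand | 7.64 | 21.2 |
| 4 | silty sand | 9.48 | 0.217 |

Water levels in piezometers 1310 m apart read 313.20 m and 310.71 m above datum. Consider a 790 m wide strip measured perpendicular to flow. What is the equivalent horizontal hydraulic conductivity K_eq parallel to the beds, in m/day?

195

Flow is parallel to layering, so each bed carries its own Darcy discharge and the transmissivities add.
Σ(K_i·b_i) = 2.88×2.81 + 512×11.7 + 21.2×7.64 + 0.217×9.48 = 6163 m²/day.
Total thickness b = 31.63 m, so K_eq = Σ(K_i·b_i)/b = 194.8 m/day.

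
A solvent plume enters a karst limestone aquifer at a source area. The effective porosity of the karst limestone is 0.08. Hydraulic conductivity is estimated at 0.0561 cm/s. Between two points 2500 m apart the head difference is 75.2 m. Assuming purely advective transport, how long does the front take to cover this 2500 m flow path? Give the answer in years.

0.376

Convert K: 0.0561 cm/s × 864 = 48.47 m/day.
Hydraulic gradient i = Δh / L = 75.2 / 2500 = 0.03008.
Darcy flux q = K · i = 48.47 × 0.03008 = 1.458 m/day.
Seepage velocity v = q / n_e = 1.458 / 0.08 = 18.22 m/day.
Travel time t = L / v = 2500 / 18.22 = 137.2 days = 0.3756 years.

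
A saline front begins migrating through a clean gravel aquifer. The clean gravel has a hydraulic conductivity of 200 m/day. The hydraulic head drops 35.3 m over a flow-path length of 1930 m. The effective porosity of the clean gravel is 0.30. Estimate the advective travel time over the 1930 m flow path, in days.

Hydraulic gradient i = Δh / L = 35.3 / 1930 = 0.01829.
Darcy flux q = K · i = 200.0 × 0.01829 = 3.658 m/day.
Seepage velocity v = q / n_e = 3.658 / 0.30 = 12.19 m/day.
Travel time t = L / v = 1930 / 12.19 = 158.3 days.

158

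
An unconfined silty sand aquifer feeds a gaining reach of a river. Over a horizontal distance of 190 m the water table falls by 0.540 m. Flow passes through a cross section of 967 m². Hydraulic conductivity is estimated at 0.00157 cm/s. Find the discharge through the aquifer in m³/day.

3.73

Convert K: 0.00157 cm/s × 864 = 1.356 m/day.
Hydraulic gradient i = Δh / L = 0.540 / 190 = 0.002842.
Darcy's law: Q = K · A · i = 1.356 × 967.0 × 0.002842 = 3.728 m³/day.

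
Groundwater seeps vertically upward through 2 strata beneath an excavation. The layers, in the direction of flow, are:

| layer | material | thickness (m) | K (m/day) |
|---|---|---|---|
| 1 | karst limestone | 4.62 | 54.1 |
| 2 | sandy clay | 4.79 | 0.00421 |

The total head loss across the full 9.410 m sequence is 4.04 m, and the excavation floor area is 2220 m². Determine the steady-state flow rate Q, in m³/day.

7.88

Flow is perpendicular to layering, so the layers act in series and the equivalent K is the thickness-weighted harmonic mean.
Total thickness L = 4.62 + 4.79 = 9.410 m.
Σ(b_i/K_i) = 4.62/54.1 + 4.79/0.00421 = 1138 d.
K_eq = L / Σ(b_i/K_i) = 9.410 / 1138 = 0.008270 m/day.
Q = K_eq · A · (Δh/L) = 0.008270 × 2220 × (4.04/9.410) = 7.882 m³/day.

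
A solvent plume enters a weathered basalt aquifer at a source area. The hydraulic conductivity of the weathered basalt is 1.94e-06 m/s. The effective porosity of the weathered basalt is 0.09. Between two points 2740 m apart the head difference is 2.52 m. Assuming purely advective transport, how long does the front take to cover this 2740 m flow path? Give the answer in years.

Convert K: 1.94e-06 m/s × 86400 = 0.1676 m/day.
Hydraulic gradient i = Δh / L = 2.52 / 2740 = 0.0009197.
Darcy flux q = K · i = 0.1676 × 0.0009197 = 0.0001542 m/day.
Seepage velocity v = q / n_e = 0.0001542 / 0.09 = 0.001713 m/day.
Travel time t = L / v = 2740 / 0.001713 = 1.600e+06 days = 4380 years.

4380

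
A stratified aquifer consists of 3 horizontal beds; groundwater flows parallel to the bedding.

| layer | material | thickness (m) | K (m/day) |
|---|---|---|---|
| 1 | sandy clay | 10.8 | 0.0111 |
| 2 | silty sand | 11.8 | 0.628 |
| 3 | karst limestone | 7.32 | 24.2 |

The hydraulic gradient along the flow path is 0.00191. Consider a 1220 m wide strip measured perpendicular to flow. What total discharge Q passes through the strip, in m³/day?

Flow is parallel to layering, so each bed carries its own Darcy discharge and the transmissivities add.
Σ(K_i·b_i) = 0.0111×10.8 + 0.628×11.8 + 24.2×7.32 = 184.7 m²/day.
Hydraulic gradient i = 0.00191.
Q = Σ(K_i·b_i) · W · i = 184.7 × 1220 × 0.001910 = 430.3 m³/day.

430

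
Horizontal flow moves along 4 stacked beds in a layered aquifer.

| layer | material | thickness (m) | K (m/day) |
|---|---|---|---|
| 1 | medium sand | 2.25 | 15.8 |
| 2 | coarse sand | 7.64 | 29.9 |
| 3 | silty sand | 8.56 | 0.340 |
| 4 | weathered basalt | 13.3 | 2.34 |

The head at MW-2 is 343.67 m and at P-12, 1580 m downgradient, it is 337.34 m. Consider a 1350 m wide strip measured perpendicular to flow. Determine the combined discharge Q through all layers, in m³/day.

1610

Flow is parallel to layering, so each bed carries its own Darcy discharge and the transmissivities add.
Σ(K_i·b_i) = 15.8×2.25 + 29.9×7.64 + 0.340×8.56 + 2.34×13.3 = 298.0 m²/day.
Hydraulic gradient i = (343.67 − 337.34) / 1580 = 6.33 / 1580 = 0.004006.
Q = Σ(K_i·b_i) · W · i = 298.0 × 1350 × 0.004006 = 1612 m³/day.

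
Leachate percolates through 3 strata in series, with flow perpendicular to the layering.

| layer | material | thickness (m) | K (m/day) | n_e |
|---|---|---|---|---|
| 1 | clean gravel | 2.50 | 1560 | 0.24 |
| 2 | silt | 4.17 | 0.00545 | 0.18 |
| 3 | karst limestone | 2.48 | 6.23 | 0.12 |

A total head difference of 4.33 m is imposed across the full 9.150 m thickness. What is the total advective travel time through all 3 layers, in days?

291

With flow normal to the layers, continuity requires the same specific discharge q through every layer.
Σ(b_i/K_i) = 2.50/1560 + 4.17/0.00545 + 2.48/6.23 = 765.5 d.
q = Δh / Σ(b_i/K_i) = 4.33 / 765.5 = 0.005656 m/day.
In each layer the seepage velocity is v_i = q/n_i, so the layer transit time is t_i = b_i·n_i / q:
  layer 1 (clean gravel): t_1 = 2.50 × 0.24 / 0.005656 = 106.1 d
  layer 2 (silt): t_2 = 4.17 × 0.18 / 0.005656 = 132.7 d
  layer 3 (karst limestone): t_3 = 2.48 × 0.12 / 0.005656 = 52.62 d
Total t = Σ t_i = 291.4 days.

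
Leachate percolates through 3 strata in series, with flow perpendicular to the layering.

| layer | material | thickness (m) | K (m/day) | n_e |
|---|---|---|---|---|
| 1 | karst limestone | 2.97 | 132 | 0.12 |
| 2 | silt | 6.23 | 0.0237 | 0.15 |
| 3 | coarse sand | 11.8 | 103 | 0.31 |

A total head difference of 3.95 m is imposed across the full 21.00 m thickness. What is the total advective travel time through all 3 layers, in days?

330

With flow normal to the layers, continuity requires the same specific discharge q through every layer.
Σ(b_i/K_i) = 2.97/132 + 6.23/0.0237 + 11.8/103 = 263.0 d.
q = Δh / Σ(b_i/K_i) = 3.95 / 263.0 = 0.01502 m/day.
In each layer the seepage velocity is v_i = q/n_i, so the layer transit time is t_i = b_i·n_i / q:
  layer 1 (karst limestone): t_1 = 2.97 × 0.12 / 0.01502 = 23.73 d
  layer 2 (silt): t_2 = 6.23 × 0.15 / 0.01502 = 62.22 d
  layer 3 (coarse sand): t_3 = 11.8 × 0.31 / 0.01502 = 243.6 d
Total t = Σ t_i = 329.5 days.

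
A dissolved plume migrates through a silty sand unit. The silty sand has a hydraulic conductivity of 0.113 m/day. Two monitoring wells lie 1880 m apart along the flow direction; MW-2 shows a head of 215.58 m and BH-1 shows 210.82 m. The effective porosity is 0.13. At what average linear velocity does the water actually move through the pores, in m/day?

Hydraulic gradient i = (215.58 − 210.82) / 1880 = 4.76 / 1880 = 0.002532.
Darcy flux q = K · i = 0.1130 × 0.002532 = 0.0002861 m/day.
Seepage velocity v = q / n_e = 0.0002861 / 0.13 = 0.002201 m/day.

0.00220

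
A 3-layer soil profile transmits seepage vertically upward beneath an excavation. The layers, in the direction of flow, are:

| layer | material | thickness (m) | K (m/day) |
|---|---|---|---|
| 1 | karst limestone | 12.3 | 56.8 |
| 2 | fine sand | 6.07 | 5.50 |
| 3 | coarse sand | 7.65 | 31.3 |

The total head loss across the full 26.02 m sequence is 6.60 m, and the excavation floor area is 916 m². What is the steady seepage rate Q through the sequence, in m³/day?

3860

Flow is perpendicular to layering, so the layers act in series and the equivalent K is the thickness-weighted harmonic mean.
Total thickness L = 12.3 + 6.07 + 7.65 = 26.02 m.
Σ(b_i/K_i) = 12.3/56.8 + 6.07/5.50 + 7.65/31.3 = 1.565 d.
K_eq = L / Σ(b_i/K_i) = 26.02 / 1.565 = 16.63 m/day.
Q = K_eq · A · (Δh/L) = 16.63 × 916 × (6.60/26.02) = 3864 m³/day.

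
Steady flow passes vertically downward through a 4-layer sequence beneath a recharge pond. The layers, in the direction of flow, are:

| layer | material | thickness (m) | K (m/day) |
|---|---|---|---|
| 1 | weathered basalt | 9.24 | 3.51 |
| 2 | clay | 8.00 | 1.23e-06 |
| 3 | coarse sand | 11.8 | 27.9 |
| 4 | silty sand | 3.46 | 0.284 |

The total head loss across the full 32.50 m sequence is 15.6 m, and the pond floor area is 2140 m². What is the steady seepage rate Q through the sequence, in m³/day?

Flow is perpendicular to layering, so the layers act in series and the equivalent K is the thickness-weighted harmonic mean.
Total thickness L = 9.24 + 8.00 + 11.8 + 3.46 = 32.50 m.
Σ(b_i/K_i) = 9.24/3.51 + 8.00/1.23e-06 + 11.8/27.9 + 3.46/0.284 = 6.504e+06 d.
K_eq = L / Σ(b_i/K_i) = 32.50 / 6.504e+06 = 4.997e-06 m/day.
Q = K_eq · A · (Δh/L) = 4.997e-06 × 2140 × (15.6/32.50) = 0.005133 m³/day.

0.00513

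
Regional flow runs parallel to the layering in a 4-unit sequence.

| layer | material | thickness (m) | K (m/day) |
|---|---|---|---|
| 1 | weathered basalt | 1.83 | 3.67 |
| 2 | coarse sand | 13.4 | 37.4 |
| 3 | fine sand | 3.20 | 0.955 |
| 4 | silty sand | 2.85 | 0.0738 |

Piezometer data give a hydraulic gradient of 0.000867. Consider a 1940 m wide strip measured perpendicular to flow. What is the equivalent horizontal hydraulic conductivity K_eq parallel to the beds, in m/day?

Flow is parallel to layering, so each bed carries its own Darcy discharge and the transmissivities add.
Σ(K_i·b_i) = 3.67×1.83 + 37.4×13.4 + 0.955×3.20 + 0.0738×2.85 = 511.1 m²/day.
Total thickness b = 21.28 m, so K_eq = Σ(K_i·b_i)/b = 24.02 m/day.

24.0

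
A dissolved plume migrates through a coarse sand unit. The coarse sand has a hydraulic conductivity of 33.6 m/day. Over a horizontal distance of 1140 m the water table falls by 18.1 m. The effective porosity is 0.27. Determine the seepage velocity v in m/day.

1.98

Hydraulic gradient i = Δh / L = 18.1 / 1140 = 0.01588.
Darcy flux q = K · i = 33.60 × 0.01588 = 0.5335 m/day.
Seepage velocity v = q / n_e = 0.5335 / 0.27 = 1.976 m/day.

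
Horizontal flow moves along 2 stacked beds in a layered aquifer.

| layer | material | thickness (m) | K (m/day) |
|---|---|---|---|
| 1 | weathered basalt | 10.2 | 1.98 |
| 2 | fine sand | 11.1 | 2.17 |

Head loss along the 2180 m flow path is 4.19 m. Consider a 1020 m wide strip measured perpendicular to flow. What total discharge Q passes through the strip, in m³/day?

86.8

Flow is parallel to layering, so each bed carries its own Darcy discharge and the transmissivities add.
Σ(K_i·b_i) = 1.98×10.2 + 2.17×11.1 = 44.28 m²/day.
Hydraulic gradient i = Δh / L = 4.19 / 2180 = 0.001922.
Q = Σ(K_i·b_i) · W · i = 44.28 × 1020 × 0.001922 = 86.81 m³/day.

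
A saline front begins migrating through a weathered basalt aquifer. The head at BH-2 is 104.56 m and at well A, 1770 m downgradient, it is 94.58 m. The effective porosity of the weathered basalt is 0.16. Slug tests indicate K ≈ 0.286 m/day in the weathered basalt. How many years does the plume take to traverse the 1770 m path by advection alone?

Hydraulic gradient i = (104.56 − 94.58) / 1770 = 9.98 / 1770 = 0.005638.
Darcy flux q = K · i = 0.2860 × 0.005638 = 0.001613 m/day.
Seepage velocity v = q / n_e = 0.001613 / 0.16 = 0.01008 m/day.
Travel time t = L / v = 1770 / 0.01008 = 1.756e+05 days = 480.8 years.

481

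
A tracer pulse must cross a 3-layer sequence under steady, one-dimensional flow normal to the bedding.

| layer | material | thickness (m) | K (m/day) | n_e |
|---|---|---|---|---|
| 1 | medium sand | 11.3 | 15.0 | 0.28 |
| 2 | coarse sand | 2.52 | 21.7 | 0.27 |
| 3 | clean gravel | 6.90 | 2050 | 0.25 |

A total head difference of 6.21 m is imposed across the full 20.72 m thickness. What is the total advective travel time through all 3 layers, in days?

0.783

With flow normal to the layers, continuity requires the same specific discharge q through every layer.
Σ(b_i/K_i) = 11.3/15.0 + 2.52/21.7 + 6.90/2050 = 0.8728 d.
q = Δh / Σ(b_i/K_i) = 6.21 / 0.8728 = 7.115 m/day.
In each layer the seepage velocity is v_i = q/n_i, so the layer transit time is t_i = b_i·n_i / q:
  layer 1 (medium sand): t_1 = 11.3 × 0.28 / 7.115 = 0.4447 d
  layer 2 (coarse sand): t_2 = 2.52 × 0.27 / 7.115 = 0.09563 d
  layer 3 (clean gravel): t_3 = 6.90 × 0.25 / 7.115 = 0.2425 d
Total t = Σ t_i = 0.7828 days.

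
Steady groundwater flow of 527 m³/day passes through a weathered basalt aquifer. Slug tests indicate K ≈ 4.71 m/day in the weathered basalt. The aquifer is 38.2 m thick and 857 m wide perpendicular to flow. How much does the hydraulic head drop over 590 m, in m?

Cross-sectional area A = 857 × 38.2 = 32737 m².
From Q = K·A·i, i = Q / (K·A) = 527 / (4.710 × 32737) = 0.003418.
Head loss Δh = i · L = 0.003418 × 590 = 2.016 m.

2.02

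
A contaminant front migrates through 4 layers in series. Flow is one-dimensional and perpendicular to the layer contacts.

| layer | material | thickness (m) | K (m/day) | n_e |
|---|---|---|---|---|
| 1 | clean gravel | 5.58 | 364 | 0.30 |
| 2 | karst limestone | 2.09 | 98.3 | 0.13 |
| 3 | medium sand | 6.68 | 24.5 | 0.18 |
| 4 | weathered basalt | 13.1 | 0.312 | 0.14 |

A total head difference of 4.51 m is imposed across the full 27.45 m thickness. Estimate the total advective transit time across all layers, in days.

With flow normal to the layers, continuity requires the same specific discharge q through every layer.
Σ(b_i/K_i) = 5.58/364 + 2.09/98.3 + 6.68/24.5 + 13.1/0.312 = 42.30 d.
q = Δh / Σ(b_i/K_i) = 4.51 / 42.30 = 0.1066 m/day.
In each layer the seepage velocity is v_i = q/n_i, so the layer transit time is t_i = b_i·n_i / q:
  layer 1 (clean gravel): t_1 = 5.58 × 0.30 / 0.1066 = 15.70 d
  layer 2 (karst limestone): t_2 = 2.09 × 0.13 / 0.1066 = 2.548 d
  layer 3 (medium sand): t_3 = 6.68 × 0.18 / 0.1066 = 11.28 d
  layer 4 (weathered basalt): t_4 = 13.1 × 0.14 / 0.1066 = 17.20 d
Total t = Σ t_i = 46.72 days.

46.7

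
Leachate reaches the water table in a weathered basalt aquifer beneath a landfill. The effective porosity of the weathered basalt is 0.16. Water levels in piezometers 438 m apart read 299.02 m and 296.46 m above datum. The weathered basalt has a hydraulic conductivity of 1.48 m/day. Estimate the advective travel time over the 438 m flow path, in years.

22.2

Hydraulic gradient i = (299.02 − 296.46) / 438 = 2.56 / 438 = 0.005845.
Darcy flux q = K · i = 1.480 × 0.005845 = 0.008650 m/day.
Seepage velocity v = q / n_e = 0.008650 / 0.16 = 0.05406 m/day.
Travel time t = L / v = 438 / 0.05406 = 8102 days = 22.18 years.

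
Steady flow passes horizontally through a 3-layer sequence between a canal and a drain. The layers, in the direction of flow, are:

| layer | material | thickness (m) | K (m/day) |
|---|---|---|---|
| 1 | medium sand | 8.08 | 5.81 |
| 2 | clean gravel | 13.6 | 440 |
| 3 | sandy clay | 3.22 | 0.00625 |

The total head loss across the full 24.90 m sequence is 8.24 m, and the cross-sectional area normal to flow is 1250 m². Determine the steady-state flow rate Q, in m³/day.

19.9

Flow is perpendicular to layering, so the layers act in series and the equivalent K is the thickness-weighted harmonic mean.
Total thickness L = 8.08 + 13.6 + 3.22 = 24.90 m.
Σ(b_i/K_i) = 8.08/5.81 + 13.6/440 + 3.22/0.00625 = 516.6 d.
K_eq = L / Σ(b_i/K_i) = 24.90 / 516.6 = 0.04820 m/day.
Q = K_eq · A · (Δh/L) = 0.04820 × 1250 × (8.24/24.90) = 19.94 m³/day.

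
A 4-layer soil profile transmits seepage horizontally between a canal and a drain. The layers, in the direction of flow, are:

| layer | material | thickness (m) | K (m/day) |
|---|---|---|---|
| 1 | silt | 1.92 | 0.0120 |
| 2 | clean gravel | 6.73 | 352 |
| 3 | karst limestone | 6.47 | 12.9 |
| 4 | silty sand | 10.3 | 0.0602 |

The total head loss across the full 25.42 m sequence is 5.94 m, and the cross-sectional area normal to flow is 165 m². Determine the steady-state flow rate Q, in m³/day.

Flow is perpendicular to layering, so the layers act in series and the equivalent K is the thickness-weighted harmonic mean.
Total thickness L = 1.92 + 6.73 + 6.47 + 10.3 = 25.42 m.
Σ(b_i/K_i) = 1.92/0.0120 + 6.73/352 + 6.47/12.9 + 10.3/0.0602 = 331.6 d.
K_eq = L / Σ(b_i/K_i) = 25.42 / 331.6 = 0.07665 m/day.
Q = K_eq · A · (Δh/L) = 0.07665 × 165 × (5.94/25.42) = 2.956 m³/day.

2.96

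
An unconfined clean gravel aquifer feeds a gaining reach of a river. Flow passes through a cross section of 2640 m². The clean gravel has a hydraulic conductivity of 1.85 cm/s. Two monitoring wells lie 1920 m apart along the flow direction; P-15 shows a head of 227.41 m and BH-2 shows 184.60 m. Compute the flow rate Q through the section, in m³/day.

Convert K: 1.85 cm/s × 864 = 1598 m/day.
Hydraulic gradient i = (227.41 − 184.60) / 1920 = 42.81 / 1920 = 0.02230.
Darcy's law: Q = K · A · i = 1598 × 2640 × 0.02230 = 94088 m³/day.

94100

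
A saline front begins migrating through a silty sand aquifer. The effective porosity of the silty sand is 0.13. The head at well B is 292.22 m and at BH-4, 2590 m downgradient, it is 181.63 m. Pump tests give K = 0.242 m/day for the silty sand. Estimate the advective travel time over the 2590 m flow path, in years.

89.2

Hydraulic gradient i = (292.22 − 181.63) / 2590 = 110.59 / 2590 = 0.04270.
Darcy flux q = K · i = 0.2420 × 0.04270 = 0.01033 m/day.
Seepage velocity v = q / n_e = 0.01033 / 0.13 = 0.07949 m/day.
Travel time t = L / v = 2590 / 0.07949 = 32585 days = 89.21 years.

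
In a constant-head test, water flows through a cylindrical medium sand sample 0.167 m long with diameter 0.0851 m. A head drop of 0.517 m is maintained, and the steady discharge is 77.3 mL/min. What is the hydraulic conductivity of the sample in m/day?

6.32

Cross-sectional area A = π·(d/2)² = π × (0.0851/2)² = 0.005688 m².
Convert discharge: 77.3 mL/min = 1.288e-06 m³/s.
Darcy's law rearranged: K = Q·L / (A·Δh) = 1.288e-06 × 0.167 / (0.005688 × 0.517) = 7.317e-05 m/s = 6.321 m/day.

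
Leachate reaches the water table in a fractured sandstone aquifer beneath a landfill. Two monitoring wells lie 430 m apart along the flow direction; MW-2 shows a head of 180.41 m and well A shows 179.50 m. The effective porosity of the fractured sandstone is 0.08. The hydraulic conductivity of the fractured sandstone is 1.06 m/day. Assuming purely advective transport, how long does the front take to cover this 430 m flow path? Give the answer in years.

42.0

Hydraulic gradient i = (180.41 − 179.50) / 430 = 0.91 / 430 = 0.002116.
Darcy flux q = K · i = 1.060 × 0.002116 = 0.002243 m/day.
Seepage velocity v = q / n_e = 0.002243 / 0.08 = 0.02804 m/day.
Travel time t = L / v = 430 / 0.02804 = 15335 days = 41.98 years.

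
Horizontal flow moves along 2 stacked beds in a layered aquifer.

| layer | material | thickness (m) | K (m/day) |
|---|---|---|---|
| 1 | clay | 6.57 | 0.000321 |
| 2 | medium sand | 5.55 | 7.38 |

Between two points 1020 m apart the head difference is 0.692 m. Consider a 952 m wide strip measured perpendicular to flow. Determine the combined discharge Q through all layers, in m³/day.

Flow is parallel to layering, so each bed carries its own Darcy discharge and the transmissivities add.
Σ(K_i·b_i) = 0.000321×6.57 + 7.38×5.55 = 40.96 m²/day.
Hydraulic gradient i = Δh / L = 0.692 / 1020 = 0.0006784.
Q = Σ(K_i·b_i) · W · i = 40.96 × 952 × 0.0006784 = 26.46 m³/day.

26.5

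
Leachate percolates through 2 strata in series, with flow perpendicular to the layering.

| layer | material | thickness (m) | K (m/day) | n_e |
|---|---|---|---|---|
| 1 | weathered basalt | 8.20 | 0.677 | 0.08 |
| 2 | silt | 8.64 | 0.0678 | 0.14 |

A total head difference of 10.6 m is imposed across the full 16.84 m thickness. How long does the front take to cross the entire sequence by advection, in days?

With flow normal to the layers, continuity requires the same specific discharge q through every layer.
Σ(b_i/K_i) = 8.20/0.677 + 8.64/0.0678 = 139.5 d.
q = Δh / Σ(b_i/K_i) = 10.6 / 139.5 = 0.07596 m/day.
In each layer the seepage velocity is v_i = q/n_i, so the layer transit time is t_i = b_i·n_i / q:
  layer 1 (weathered basalt): t_1 = 8.20 × 0.08 / 0.07596 = 8.636 d
  layer 2 (silt): t_2 = 8.64 × 0.14 / 0.07596 = 15.92 d
Total t = Σ t_i = 24.56 days.

24.6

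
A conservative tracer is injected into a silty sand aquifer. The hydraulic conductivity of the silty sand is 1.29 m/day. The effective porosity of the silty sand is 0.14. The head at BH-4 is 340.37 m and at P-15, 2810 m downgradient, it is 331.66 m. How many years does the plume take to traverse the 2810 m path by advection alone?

269

Hydraulic gradient i = (340.37 − 331.66) / 2810 = 8.71 / 2810 = 0.003100.
Darcy flux q = K · i = 1.290 × 0.003100 = 0.003999 m/day.
Seepage velocity v = q / n_e = 0.003999 / 0.14 = 0.02856 m/day.
Travel time t = L / v = 2810 / 0.02856 = 98386 days = 269.4 years.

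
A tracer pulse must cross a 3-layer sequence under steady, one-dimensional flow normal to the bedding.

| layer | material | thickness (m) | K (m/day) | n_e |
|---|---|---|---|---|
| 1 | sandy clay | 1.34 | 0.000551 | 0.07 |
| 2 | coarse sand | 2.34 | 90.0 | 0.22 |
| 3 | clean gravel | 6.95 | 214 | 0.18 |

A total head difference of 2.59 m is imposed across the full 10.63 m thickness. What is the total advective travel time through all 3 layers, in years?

4.78

With flow normal to the layers, continuity requires the same specific discharge q through every layer.
Σ(b_i/K_i) = 1.34/0.000551 + 2.34/90.0 + 6.95/214 = 2432 d.
q = Δh / Σ(b_i/K_i) = 2.59 / 2432 = 0.001065 m/day.
In each layer the seepage velocity is v_i = q/n_i, so the layer transit time is t_i = b_i·n_i / q:
  layer 1 (sandy clay): t_1 = 1.34 × 0.07 / 0.001065 = 88.08 d
  layer 2 (coarse sand): t_2 = 2.34 × 0.22 / 0.001065 = 483.4 d
  layer 3 (clean gravel): t_3 = 6.95 × 0.18 / 0.001065 = 1175 d
Total t = Σ t_i = 1746 days = 4.781 years.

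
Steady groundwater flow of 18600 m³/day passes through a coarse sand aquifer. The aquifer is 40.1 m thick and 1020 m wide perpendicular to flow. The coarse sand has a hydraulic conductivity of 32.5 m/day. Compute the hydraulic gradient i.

Cross-sectional area A = 1020 × 40.1 = 40902 m².
From Q = K·A·i, i = Q / (K·A) = 18600 / (32.50 × 40902) = 0.01399.

0.0140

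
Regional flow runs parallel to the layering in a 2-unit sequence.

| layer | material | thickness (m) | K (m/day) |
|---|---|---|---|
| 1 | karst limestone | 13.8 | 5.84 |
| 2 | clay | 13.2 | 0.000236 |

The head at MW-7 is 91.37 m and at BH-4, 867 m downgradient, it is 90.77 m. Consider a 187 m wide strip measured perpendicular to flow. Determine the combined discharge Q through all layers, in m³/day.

Flow is parallel to layering, so each bed carries its own Darcy discharge and the transmissivities add.
Σ(K_i·b_i) = 5.84×13.8 + 0.000236×13.2 = 80.60 m²/day.
Hydraulic gradient i = (91.37 − 90.77) / 867 = 0.6 / 867 = 0.0006920.
Q = Σ(K_i·b_i) · W · i = 80.60 × 187 × 0.0006920 = 10.43 m³/day.

10.4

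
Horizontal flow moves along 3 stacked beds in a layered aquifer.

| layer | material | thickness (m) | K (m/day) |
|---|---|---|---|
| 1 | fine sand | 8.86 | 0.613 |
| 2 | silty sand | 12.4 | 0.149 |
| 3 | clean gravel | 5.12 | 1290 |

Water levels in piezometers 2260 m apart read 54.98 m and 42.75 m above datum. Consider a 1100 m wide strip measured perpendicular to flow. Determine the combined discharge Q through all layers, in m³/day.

39400

Flow is parallel to layering, so each bed carries its own Darcy discharge and the transmissivities add.
Σ(K_i·b_i) = 0.613×8.86 + 0.149×12.4 + 1290×5.12 = 6612 m²/day.
Hydraulic gradient i = (54.98 − 42.75) / 2260 = 12.23 / 2260 = 0.005412.
Q = Σ(K_i·b_i) · W · i = 6612 × 1100 × 0.005412 = 39359 m³/day.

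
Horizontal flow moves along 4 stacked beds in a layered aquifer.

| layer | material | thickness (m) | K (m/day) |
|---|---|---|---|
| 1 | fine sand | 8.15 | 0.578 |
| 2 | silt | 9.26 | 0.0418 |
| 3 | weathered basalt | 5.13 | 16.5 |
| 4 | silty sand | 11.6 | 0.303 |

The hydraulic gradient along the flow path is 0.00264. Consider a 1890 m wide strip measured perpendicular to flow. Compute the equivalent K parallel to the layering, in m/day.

Flow is parallel to layering, so each bed carries its own Darcy discharge and the transmissivities add.
Σ(K_i·b_i) = 0.578×8.15 + 0.0418×9.26 + 16.5×5.13 + 0.303×11.6 = 93.26 m²/day.
Total thickness b = 34.14 m, so K_eq = Σ(K_i·b_i)/b = 2.732 m/day.

2.73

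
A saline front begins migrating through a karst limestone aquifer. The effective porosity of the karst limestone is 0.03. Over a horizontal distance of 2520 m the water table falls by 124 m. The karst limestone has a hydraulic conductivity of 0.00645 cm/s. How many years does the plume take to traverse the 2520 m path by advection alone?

0.755

Convert K: 0.00645 cm/s × 864 = 5.573 m/day.
Hydraulic gradient i = Δh / L = 124 / 2520 = 0.04921.
Darcy flux q = K · i = 5.573 × 0.04921 = 0.2742 m/day.
Seepage velocity v = q / n_e = 0.2742 / 0.03 = 9.141 m/day.
Travel time t = L / v = 2520 / 9.141 = 275.7 days = 0.7548 years.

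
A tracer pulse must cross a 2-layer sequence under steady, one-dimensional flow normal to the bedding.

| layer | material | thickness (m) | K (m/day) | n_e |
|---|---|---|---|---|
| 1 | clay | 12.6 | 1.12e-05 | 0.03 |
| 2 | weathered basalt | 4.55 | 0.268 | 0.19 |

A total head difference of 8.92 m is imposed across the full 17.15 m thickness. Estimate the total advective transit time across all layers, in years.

With flow normal to the layers, continuity requires the same specific discharge q through every layer.
Σ(b_i/K_i) = 12.6/1.12e-05 + 4.55/0.268 = 1.125e+06 d.
q = Δh / Σ(b_i/K_i) = 8.92 / 1.125e+06 = 7.929e-06 m/day.
In each layer the seepage velocity is v_i = q/n_i, so the layer transit time is t_i = b_i·n_i / q:
  layer 1 (clay): t_1 = 12.6 × 0.03 / 7.929e-06 = 47674 d
  layer 2 (weathered basalt): t_2 = 4.55 × 0.19 / 7.929e-06 = 1.090e+05 d
Total t = Σ t_i = 1.567e+05 days = 429.0 years.

429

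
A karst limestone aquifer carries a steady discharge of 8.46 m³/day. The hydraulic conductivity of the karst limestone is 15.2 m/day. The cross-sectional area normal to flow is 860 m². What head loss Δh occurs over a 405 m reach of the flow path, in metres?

0.262

From Q = K·A·i, i = Q / (K·A) = 8.46 / (15.20 × 860.0) = 0.0006472.
Head loss Δh = i · L = 0.0006472 × 405 = 0.2621 m.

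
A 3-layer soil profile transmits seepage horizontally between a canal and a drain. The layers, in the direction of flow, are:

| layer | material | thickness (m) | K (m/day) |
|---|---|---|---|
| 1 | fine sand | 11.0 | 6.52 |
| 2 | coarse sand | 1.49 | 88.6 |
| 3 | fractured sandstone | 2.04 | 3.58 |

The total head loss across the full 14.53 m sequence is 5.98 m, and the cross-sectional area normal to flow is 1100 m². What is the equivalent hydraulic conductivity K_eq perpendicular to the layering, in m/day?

Flow is perpendicular to layering, so the layers act in series and the equivalent K is the thickness-weighted harmonic mean.
Total thickness L = 11.0 + 1.49 + 2.04 = 14.53 m.
Σ(b_i/K_i) = 11.0/6.52 + 1.49/88.6 + 2.04/3.58 = 2.274 d.
K_eq = L / Σ(b_i/K_i) = 14.53 / 2.274 = 6.390 m/day.

6.39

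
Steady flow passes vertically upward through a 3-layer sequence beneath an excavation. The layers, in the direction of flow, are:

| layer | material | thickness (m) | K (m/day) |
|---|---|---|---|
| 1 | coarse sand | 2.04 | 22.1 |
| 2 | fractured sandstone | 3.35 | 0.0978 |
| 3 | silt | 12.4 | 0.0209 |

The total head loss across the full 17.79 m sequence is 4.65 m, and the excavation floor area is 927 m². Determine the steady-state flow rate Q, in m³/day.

6.87

Flow is perpendicular to layering, so the layers act in series and the equivalent K is the thickness-weighted harmonic mean.
Total thickness L = 2.04 + 3.35 + 12.4 = 17.79 m.
Σ(b_i/K_i) = 2.04/22.1 + 3.35/0.0978 + 12.4/0.0209 = 627.6 d.
K_eq = L / Σ(b_i/K_i) = 17.79 / 627.6 = 0.02834 m/day.
Q = K_eq · A · (Δh/L) = 0.02834 × 927 × (4.65/17.79) = 6.868 m³/day.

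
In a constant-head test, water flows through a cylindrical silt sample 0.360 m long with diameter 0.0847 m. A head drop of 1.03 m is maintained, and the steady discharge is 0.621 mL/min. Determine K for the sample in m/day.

Cross-sectional area A = π·(d/2)² = π × (0.0847/2)² = 0.005635 m².
Convert discharge: 0.621 mL/min = 1.035e-08 m³/s.
Darcy's law rearranged: K = Q·L / (A·Δh) = 1.035e-08 × 0.360 / (0.005635 × 1.03) = 6.420e-07 m/s = 0.05547 m/day.

0.0555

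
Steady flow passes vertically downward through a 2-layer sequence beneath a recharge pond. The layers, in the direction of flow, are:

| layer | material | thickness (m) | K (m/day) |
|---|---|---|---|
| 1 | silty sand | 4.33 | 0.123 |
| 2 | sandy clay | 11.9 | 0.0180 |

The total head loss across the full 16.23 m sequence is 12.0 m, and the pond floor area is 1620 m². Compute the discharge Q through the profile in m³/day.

Flow is perpendicular to layering, so the layers act in series and the equivalent K is the thickness-weighted harmonic mean.
Total thickness L = 4.33 + 11.9 = 16.23 m.
Σ(b_i/K_i) = 4.33/0.123 + 11.9/0.0180 = 696.3 d.
K_eq = L / Σ(b_i/K_i) = 16.23 / 696.3 = 0.02331 m/day.
Q = K_eq · A · (Δh/L) = 0.02331 × 1620 × (12.0/16.23) = 27.92 m³/day.

27.9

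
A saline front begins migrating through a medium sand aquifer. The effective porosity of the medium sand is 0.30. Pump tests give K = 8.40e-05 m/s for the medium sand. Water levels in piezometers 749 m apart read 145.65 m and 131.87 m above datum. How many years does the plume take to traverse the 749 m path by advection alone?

4.61

Convert K: 8.40e-05 m/s × 86400 = 7.258 m/day.
Hydraulic gradient i = (145.65 − 131.87) / 749 = 13.78 / 749 = 0.01840.
Darcy flux q = K · i = 7.258 × 0.01840 = 0.1335 m/day.
Seepage velocity v = q / n_e = 0.1335 / 0.30 = 0.4451 m/day.
Travel time t = L / v = 749 / 0.4451 = 1683 days = 4.607 years.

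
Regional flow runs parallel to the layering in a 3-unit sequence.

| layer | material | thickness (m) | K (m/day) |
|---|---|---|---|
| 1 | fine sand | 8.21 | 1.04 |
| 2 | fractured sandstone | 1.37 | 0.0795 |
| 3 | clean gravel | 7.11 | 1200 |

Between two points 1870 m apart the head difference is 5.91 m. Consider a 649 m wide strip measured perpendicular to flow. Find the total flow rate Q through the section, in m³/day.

17500

Flow is parallel to layering, so each bed carries its own Darcy discharge and the transmissivities add.
Σ(K_i·b_i) = 1.04×8.21 + 0.0795×1.37 + 1200×7.11 = 8541 m²/day.
Hydraulic gradient i = Δh / L = 5.91 / 1870 = 0.003160.
Q = Σ(K_i·b_i) · W · i = 8541 × 649 × 0.003160 = 17518 m³/day.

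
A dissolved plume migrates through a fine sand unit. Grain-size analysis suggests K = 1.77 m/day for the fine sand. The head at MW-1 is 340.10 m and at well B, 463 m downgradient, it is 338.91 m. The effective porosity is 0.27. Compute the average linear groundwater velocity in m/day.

Hydraulic gradient i = (340.10 − 338.91) / 463 = 1.19 / 463 = 0.002570.
Darcy flux q = K · i = 1.770 × 0.002570 = 0.004549 m/day.
Seepage velocity v = q / n_e = 0.004549 / 0.27 = 0.01685 m/day.

0.0168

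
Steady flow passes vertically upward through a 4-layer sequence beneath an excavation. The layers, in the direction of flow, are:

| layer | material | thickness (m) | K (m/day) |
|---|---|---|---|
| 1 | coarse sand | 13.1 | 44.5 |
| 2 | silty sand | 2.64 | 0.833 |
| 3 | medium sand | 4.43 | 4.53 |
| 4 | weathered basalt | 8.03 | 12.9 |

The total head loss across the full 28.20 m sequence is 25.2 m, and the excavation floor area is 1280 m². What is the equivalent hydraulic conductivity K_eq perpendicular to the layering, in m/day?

Flow is perpendicular to layering, so the layers act in series and the equivalent K is the thickness-weighted harmonic mean.
Total thickness L = 13.1 + 2.64 + 4.43 + 8.03 = 28.20 m.
Σ(b_i/K_i) = 13.1/44.5 + 2.64/0.833 + 4.43/4.53 + 8.03/12.9 = 5.064 d.
K_eq = L / Σ(b_i/K_i) = 28.20 / 5.064 = 5.569 m/day.

5.57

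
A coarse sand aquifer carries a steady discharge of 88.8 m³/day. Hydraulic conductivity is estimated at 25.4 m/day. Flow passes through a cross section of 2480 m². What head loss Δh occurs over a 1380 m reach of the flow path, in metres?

From Q = K·A·i, i = Q / (K·A) = 88.8 / (25.40 × 2480) = 0.001410.
Head loss Δh = i · L = 0.001410 × 1380 = 1.945 m.

1.95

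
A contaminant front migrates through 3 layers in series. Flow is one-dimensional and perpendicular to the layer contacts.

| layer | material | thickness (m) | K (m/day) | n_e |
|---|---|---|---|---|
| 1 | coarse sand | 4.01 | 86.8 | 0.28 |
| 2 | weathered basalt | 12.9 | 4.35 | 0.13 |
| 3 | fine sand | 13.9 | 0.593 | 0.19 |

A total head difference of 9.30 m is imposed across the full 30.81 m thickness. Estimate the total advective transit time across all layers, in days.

15.5

With flow normal to the layers, continuity requires the same specific discharge q through every layer.
Σ(b_i/K_i) = 4.01/86.8 + 12.9/4.35 + 13.9/0.593 = 26.45 d.
q = Δh / Σ(b_i/K_i) = 9.30 / 26.45 = 0.3516 m/day.
In each layer the seepage velocity is v_i = q/n_i, so the layer transit time is t_i = b_i·n_i / q:
  layer 1 (coarse sand): t_1 = 4.01 × 0.28 / 0.3516 = 3.194 d
  layer 2 (weathered basalt): t_2 = 12.9 × 0.13 / 0.3516 = 4.770 d
  layer 3 (fine sand): t_3 = 13.9 × 0.19 / 0.3516 = 7.512 d
Total t = Σ t_i = 15.48 days.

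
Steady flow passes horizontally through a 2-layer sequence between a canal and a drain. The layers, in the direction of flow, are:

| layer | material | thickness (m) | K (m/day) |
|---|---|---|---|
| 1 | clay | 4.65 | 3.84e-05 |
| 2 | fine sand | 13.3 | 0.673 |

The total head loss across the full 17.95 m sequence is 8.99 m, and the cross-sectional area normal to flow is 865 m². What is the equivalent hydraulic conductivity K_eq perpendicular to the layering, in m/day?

0.000148

Flow is perpendicular to layering, so the layers act in series and the equivalent K is the thickness-weighted harmonic mean.
Total thickness L = 4.65 + 13.3 = 17.95 m.
Σ(b_i/K_i) = 4.65/3.84e-05 + 13.3/0.673 = 1.211e+05 d.
K_eq = L / Σ(b_i/K_i) = 17.95 / 1.211e+05 = 0.0001482 m/day.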